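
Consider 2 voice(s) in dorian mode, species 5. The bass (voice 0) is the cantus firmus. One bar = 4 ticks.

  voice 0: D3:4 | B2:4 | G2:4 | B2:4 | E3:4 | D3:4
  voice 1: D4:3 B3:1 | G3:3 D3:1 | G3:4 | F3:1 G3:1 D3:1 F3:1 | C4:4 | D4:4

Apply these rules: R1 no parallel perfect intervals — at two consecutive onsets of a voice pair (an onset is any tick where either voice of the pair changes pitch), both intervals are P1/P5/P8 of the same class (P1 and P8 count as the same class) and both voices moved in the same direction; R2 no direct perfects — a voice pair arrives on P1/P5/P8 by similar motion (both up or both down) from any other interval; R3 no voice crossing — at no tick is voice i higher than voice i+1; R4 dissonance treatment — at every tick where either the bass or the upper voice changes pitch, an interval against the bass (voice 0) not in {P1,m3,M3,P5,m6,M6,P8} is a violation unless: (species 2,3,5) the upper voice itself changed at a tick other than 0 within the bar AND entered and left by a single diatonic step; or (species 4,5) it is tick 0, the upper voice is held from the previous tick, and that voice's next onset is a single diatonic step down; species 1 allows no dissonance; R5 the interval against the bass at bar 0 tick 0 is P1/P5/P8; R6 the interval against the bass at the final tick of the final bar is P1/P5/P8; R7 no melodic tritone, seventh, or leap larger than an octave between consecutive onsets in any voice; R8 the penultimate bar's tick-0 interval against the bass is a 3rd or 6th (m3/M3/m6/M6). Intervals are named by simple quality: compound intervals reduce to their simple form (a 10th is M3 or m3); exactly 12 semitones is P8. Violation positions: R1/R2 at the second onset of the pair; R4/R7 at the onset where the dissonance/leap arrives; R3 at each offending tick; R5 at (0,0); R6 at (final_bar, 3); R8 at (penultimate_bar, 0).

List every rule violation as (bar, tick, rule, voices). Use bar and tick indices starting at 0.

(3, 0, R4, (0, 1))
(3, 3, R4, (0, 1))

bar 0: v0=D3 v1=D4 downbeat P8
bar 1: v0=B2 v1=G3 downbeat m6
bar 2: v0=G2 v1=G3 downbeat P8
bar 3: v0=B2 v1=F3 downbeat TT
bar 4: v0=E3 v1=C4 downbeat m6
bar 5: v0=D3 v1=D4 downbeat P8
  -> R4 @ bar 3 tick 0 v(0, 1): B2/F3 TT untreated
  -> R4 @ bar 3 tick 3 v(0, 1): B2/F3 TT untreated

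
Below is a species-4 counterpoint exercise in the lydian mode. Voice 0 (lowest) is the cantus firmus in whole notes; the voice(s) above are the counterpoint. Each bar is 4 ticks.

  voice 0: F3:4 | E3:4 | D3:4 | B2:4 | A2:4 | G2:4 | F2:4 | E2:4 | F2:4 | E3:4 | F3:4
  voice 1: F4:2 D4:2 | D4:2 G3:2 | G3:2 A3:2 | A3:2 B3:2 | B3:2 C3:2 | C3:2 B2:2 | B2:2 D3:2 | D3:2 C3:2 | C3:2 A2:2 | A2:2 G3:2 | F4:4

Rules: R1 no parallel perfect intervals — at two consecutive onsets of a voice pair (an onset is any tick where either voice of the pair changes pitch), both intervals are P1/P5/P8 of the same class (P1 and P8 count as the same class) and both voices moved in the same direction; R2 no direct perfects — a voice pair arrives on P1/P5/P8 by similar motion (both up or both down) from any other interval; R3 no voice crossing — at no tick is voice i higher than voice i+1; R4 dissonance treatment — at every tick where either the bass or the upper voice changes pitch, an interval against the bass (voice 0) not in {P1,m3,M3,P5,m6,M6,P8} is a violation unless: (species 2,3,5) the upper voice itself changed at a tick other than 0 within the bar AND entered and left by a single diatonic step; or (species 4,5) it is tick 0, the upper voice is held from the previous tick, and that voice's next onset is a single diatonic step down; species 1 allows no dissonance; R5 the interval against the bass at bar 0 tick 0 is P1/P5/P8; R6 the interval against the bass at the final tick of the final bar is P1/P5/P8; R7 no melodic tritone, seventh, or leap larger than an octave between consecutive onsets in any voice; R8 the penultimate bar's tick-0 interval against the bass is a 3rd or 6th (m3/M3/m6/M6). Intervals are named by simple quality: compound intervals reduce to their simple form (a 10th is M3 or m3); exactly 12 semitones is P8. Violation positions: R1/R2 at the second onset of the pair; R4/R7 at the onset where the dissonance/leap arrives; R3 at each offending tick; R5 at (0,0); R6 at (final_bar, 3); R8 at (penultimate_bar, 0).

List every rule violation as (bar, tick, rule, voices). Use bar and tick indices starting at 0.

bar 0: v0=F3 v1=F4 downbeat P8
bar 1: v0=E3 v1=D4 downbeat m7
bar 2: v0=D3 v1=G3 downbeat P4
bar 3: v0=B2 v1=A3 downbeat m7
bar 4: v0=A2 v1=B3 downbeat M2
bar 5: v0=G2 v1=C3 downbeat P4
bar 6: v0=F2 v1=B2 downbeat TT
bar 7: v0=E2 v1=D3 downbeat m7
bar 8: v0=F2 v1=C3 downbeat P5
bar 9: v0=E3 v1=A2 downbeat P5
bar 10: v0=F3 v1=F4 downbeat P8
  -> R4 @ bar 1 tick 0 v(0, 1): E3/D4 m7 untreated
  -> R4 @ bar 2 tick 0 v(0, 1): D3/G3 P4 untreated
  -> R4 @ bar 3 tick 0 v(0, 1): B2/A3 m7 untreated
  -> R4 @ bar 4 tick 0 v(0, 1): A2/B3 M2 untreated
  -> R7 @ bar 4 tick 2 v(1,): B3->C3 leap 11st
  -> R4 @ bar 6 tick 0 v(0, 1): F2/B2 TT untreated
  -> R3 @ bar 9 tick 0 v(0, 1): E3 above A2
  -> R7 @ bar 9 tick 0 v(0,): F2->E3 leap 11st
  -> R8 @ bar 9 tick 0 v(0, 1): penult P5 not 3rd/6th
  -> R3 @ bar 9 tick 1 v(0, 1): E3 above A2
  -> R7 @ bar 9 tick 2 v(1,): A2->G3 leap 10st
  -> R2 @ bar 10 tick 0 v(0, 1): E3/G3 m3 -> F3/F4 P8 similar
  -> R7 @ bar 10 tick 0 v(1,): G3->F4 leap 10st

(1, 0, R4, (0, 1))
(2, 0, R4, (0, 1))
(3, 0, R4, (0, 1))
(4, 0, R4, (0, 1))
(4, 2, R7, (1,))
(6, 0, R4, (0, 1))
(9, 0, R3, (0, 1))
(9, 0, R7, (0,))
(9, 0, R8, (0, 1))
(9, 1, R3, (0, 1))
(9, 2, R7, (1,))
(10, 0, R2, (0, 1))
(10, 0, R7, (1,))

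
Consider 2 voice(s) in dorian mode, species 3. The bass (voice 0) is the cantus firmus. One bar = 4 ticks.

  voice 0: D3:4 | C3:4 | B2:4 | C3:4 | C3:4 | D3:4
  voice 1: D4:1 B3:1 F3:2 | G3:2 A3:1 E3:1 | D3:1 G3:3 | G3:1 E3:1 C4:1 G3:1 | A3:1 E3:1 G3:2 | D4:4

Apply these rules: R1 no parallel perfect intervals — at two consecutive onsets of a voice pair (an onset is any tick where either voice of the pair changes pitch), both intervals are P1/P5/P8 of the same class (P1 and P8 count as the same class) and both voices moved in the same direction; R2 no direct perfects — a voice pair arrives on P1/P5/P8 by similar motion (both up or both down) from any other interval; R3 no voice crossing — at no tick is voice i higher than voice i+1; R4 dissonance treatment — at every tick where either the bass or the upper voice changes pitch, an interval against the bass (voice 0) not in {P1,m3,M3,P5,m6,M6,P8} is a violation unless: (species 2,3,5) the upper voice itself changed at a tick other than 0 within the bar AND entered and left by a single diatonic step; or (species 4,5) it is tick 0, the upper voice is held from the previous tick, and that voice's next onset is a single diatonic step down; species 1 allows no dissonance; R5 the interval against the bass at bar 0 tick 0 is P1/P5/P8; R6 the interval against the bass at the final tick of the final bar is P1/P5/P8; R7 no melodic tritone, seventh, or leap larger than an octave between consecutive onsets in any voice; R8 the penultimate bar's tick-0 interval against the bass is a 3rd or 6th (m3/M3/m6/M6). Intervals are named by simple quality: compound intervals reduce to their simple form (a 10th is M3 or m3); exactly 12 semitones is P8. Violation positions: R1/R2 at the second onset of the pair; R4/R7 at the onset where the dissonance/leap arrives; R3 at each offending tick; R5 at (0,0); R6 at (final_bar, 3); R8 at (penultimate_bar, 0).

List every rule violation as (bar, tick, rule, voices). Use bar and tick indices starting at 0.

bar 0: v0=D3 v1=D4 downbeat P8
bar 1: v0=C3 v1=G3 downbeat P5
bar 2: v0=B2 v1=D3 downbeat m3
bar 3: v0=C3 v1=G3 downbeat P5
bar 4: v0=C3 v1=A3 downbeat M6
bar 5: v0=D3 v1=D4 downbeat P8
  -> R7 @ bar 0 tick 2 v(1,): B3->F3 leap 6st
  -> R2 @ bar 5 tick 0 v(0, 1): C3/G3 P5 -> D3/D4 P8 similar

(0, 2, R7, (1,))
(5, 0, R2, (0, 1))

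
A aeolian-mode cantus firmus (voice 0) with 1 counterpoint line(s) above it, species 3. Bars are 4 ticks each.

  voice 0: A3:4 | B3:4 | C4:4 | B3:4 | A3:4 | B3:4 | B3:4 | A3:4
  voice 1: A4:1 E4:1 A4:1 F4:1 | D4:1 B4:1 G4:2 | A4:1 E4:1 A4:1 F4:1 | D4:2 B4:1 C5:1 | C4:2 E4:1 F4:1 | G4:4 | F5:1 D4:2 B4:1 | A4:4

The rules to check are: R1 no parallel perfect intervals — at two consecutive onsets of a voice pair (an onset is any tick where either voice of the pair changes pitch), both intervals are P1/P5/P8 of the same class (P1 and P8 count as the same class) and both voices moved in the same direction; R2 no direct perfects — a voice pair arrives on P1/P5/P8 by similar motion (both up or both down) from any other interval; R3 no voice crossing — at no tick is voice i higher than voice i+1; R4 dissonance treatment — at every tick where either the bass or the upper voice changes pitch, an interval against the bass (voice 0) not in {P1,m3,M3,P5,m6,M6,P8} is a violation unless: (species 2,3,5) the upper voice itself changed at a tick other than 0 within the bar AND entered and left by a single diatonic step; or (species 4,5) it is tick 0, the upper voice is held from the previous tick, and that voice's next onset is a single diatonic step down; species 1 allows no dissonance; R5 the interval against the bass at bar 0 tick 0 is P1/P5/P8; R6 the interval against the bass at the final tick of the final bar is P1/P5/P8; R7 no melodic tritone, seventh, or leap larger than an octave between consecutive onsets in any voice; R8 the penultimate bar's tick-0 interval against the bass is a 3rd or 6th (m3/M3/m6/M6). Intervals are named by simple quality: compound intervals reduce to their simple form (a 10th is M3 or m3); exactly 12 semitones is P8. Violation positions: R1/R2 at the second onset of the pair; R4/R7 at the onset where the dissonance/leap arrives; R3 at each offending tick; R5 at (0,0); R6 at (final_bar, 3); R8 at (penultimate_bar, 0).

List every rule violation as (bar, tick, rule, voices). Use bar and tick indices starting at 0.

bar 0: v0=A3 v1=A4 downbeat P8
bar 1: v0=B3 v1=D4 downbeat m3
bar 2: v0=C4 v1=A4 downbeat M6
bar 3: v0=B3 v1=D4 downbeat m3
bar 4: v0=A3 v1=C4 downbeat m3
bar 5: v0=B3 v1=G4 downbeat m6
bar 6: v0=B3 v1=F5 downbeat TT
bar 7: v0=A3 v1=A4 downbeat P8
  -> R4 @ bar 2 tick 3 v(0, 1): C4/F4 P4 untreated
  -> R4 @ bar 3 tick 3 v(0, 1): B3/C5 m2 untreated
  -> R4 @ bar 6 tick 0 v(0, 1): B3/F5 TT untreated
  -> R7 @ bar 6 tick 0 v(1,): G4->F5 leap 10st
  -> R8 @ bar 6 tick 0 v(0, 1): penult TT not 3rd/6th
  -> R7 @ bar 6 tick 1 v(1,): F5->D4 leap 15st
  -> R1 @ bar 7 tick 0 v(0, 1): B3/B4 P8 -> A3/A4 P8 similar

(2, 3, R4, (0, 1))
(3, 3, R4, (0, 1))
(6, 0, R4, (0, 1))
(6, 0, R7, (1,))
(6, 0, R8, (0, 1))
(6, 1, R7, (1,))
(7, 0, R1, (0, 1))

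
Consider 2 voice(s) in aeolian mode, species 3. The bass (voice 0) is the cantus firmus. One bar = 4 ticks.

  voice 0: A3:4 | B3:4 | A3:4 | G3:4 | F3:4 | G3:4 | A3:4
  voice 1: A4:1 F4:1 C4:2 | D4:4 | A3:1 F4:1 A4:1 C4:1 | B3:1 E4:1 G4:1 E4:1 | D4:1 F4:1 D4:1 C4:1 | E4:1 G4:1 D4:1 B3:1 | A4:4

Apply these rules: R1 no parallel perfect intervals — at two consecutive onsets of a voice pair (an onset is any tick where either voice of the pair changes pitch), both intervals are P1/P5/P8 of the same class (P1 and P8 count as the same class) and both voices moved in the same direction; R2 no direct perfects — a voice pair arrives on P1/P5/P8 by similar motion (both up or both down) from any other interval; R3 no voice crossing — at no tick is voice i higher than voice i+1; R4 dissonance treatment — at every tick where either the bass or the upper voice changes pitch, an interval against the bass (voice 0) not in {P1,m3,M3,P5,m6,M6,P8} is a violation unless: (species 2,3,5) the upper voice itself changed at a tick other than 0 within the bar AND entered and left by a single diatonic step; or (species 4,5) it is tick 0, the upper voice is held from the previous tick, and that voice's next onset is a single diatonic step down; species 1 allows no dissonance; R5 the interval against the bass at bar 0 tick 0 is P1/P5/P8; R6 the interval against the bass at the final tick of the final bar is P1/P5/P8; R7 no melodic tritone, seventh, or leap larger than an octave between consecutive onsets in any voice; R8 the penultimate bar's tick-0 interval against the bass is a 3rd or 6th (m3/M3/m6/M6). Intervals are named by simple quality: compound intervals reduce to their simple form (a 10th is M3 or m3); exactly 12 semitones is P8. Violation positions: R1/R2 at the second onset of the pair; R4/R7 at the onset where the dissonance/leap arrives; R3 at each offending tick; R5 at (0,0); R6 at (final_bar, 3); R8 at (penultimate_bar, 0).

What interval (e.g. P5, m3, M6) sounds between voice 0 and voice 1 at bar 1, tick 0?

m3

voice 0=B3 voice 1=D4 -> m3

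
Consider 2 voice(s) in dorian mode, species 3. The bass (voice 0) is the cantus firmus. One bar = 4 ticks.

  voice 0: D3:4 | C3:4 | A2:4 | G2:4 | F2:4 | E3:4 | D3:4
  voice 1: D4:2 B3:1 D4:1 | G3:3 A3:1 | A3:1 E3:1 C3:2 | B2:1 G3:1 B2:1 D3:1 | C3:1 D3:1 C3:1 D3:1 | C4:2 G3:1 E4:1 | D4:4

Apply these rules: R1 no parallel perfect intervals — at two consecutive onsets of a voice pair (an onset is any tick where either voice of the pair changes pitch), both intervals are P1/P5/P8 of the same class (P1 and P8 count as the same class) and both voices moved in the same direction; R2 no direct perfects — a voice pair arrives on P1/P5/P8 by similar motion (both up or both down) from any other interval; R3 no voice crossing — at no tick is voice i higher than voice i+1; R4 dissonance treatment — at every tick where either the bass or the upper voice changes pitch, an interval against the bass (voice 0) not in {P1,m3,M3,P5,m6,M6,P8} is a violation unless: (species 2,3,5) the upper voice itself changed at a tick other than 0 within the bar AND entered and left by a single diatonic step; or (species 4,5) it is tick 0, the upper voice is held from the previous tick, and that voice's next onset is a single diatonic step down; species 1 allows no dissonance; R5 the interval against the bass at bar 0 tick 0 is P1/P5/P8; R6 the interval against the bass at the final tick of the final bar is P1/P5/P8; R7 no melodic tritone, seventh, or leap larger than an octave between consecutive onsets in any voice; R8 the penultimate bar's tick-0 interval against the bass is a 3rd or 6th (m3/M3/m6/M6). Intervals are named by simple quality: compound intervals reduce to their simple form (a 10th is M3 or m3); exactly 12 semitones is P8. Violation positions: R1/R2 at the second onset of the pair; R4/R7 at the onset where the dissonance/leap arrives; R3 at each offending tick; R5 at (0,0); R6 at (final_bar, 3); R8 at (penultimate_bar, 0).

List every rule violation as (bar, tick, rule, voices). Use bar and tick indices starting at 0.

(1, 0, R2, (0, 1))
(4, 0, R1, (0, 1))
(5, 0, R7, (0,))
(5, 0, R7, (1,))
(6, 0, R1, (0, 1))

bar 0: v0=D3 v1=D4 downbeat P8
bar 1: v0=C3 v1=G3 downbeat P5
bar 2: v0=A2 v1=A3 downbeat P8
bar 3: v0=G2 v1=B2 downbeat M3
bar 4: v0=F2 v1=C3 downbeat P5
bar 5: v0=E3 v1=C4 downbeat m6
bar 6: v0=D3 v1=D4 downbeat P8
  -> R2 @ bar 1 tick 0 v(0, 1): D3/D4 P8 -> C3/G3 P5 similar
  -> R1 @ bar 4 tick 0 v(0, 1): G2/D3 P5 -> F2/C3 P5 similar
  -> R7 @ bar 5 tick 0 v(0,): F2->E3 leap 11st
  -> R7 @ bar 5 tick 0 v(1,): D3->C4 leap 10st
  -> R1 @ bar 6 tick 0 v(0, 1): E3/E4 P8 -> D3/D4 P8 similar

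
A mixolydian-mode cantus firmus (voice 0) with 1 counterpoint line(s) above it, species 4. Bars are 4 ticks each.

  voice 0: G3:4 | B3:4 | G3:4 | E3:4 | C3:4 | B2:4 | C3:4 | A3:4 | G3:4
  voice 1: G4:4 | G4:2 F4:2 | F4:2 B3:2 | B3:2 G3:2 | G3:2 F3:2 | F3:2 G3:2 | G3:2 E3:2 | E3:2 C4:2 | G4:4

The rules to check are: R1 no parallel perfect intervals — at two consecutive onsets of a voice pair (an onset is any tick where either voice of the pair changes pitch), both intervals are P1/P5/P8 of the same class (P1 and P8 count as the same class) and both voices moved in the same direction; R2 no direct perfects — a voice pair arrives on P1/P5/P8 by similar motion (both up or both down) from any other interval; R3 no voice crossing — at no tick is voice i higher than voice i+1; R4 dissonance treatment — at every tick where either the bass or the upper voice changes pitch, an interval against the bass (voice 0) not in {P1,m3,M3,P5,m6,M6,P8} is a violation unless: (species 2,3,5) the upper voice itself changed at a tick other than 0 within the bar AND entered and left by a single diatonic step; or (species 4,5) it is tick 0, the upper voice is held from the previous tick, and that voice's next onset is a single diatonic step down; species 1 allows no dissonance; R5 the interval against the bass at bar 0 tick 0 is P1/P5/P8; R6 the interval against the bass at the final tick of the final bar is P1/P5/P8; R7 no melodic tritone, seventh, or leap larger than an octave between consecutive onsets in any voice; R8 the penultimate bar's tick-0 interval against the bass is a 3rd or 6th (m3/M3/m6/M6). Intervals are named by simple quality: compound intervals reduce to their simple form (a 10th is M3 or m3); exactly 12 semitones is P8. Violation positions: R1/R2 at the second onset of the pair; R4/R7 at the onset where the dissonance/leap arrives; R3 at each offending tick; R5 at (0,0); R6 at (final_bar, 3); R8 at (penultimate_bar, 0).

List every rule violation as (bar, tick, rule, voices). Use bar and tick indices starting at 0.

(1, 2, R4, (0, 1))
(2, 0, R4, (0, 1))
(2, 2, R7, (1,))
(4, 2, R4, (0, 1))
(5, 0, R4, (0, 1))
(7, 0, R3, (0, 1))
(7, 0, R4, (0, 1))
(7, 0, R8, (0, 1))
(7, 1, R3, (0, 1))

bar 0: v0=G3 v1=G4 downbeat P8
bar 1: v0=B3 v1=G4 downbeat m6
bar 2: v0=G3 v1=F4 downbeat m7
bar 3: v0=E3 v1=B3 downbeat P5
bar 4: v0=C3 v1=G3 downbeat P5
bar 5: v0=B2 v1=F3 downbeat TT
bar 6: v0=C3 v1=G3 downbeat P5
bar 7: v0=A3 v1=E3 downbeat P4
bar 8: v0=G3 v1=G4 downbeat P8
  -> R4 @ bar 1 tick 2 v(0, 1): B3/F4 TT untreated
  -> R4 @ bar 2 tick 0 v(0, 1): G3/F4 m7 untreated
  -> R7 @ bar 2 tick 2 v(1,): F4->B3 leap 6st
  -> R4 @ bar 4 tick 2 v(0, 1): C3/F3 P4 untreated
  -> R4 @ bar 5 tick 0 v(0, 1): B2/F3 TT untreated
  -> R3 @ bar 7 tick 0 v(0, 1): A3 above E3
  -> R4 @ bar 7 tick 0 v(0, 1): A3/E3 P4 untreated
  -> R8 @ bar 7 tick 0 v(0, 1): penult P4 not 3rd/6th
  -> R3 @ bar 7 tick 1 v(0, 1): A3 above E3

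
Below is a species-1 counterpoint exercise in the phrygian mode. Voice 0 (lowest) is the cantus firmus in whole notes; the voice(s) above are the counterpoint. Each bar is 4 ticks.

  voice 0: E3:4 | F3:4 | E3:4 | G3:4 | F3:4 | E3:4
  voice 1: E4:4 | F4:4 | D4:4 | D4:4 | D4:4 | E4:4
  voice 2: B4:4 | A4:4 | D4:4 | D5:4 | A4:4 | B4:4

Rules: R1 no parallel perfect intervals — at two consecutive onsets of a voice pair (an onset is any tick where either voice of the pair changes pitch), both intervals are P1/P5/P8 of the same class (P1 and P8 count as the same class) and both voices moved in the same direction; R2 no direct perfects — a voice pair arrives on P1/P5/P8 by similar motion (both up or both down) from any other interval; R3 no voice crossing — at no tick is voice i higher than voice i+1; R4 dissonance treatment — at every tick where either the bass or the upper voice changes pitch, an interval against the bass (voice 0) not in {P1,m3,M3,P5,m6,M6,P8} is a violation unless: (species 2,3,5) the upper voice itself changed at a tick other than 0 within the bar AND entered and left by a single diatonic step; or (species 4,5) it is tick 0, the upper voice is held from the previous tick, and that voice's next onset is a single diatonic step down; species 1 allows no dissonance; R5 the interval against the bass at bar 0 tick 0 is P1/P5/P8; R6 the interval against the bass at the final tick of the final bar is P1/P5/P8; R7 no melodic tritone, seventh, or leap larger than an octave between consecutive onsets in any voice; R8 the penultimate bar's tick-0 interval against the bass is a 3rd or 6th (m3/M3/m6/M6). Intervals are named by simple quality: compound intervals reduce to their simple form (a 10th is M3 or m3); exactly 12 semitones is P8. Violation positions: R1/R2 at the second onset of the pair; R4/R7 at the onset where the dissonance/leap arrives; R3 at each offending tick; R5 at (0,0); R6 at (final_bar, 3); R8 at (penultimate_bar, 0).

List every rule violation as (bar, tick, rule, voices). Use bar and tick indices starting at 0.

(1, 0, R1, (0, 1))
(2, 0, R2, (1, 2))
(2, 0, R4, (0, 1))
(2, 0, R4, (0, 2))
(3, 0, R2, (0, 2))
(5, 0, R1, (1, 2))

bar 0: v0=E3 v1=E4 v2=B4 downbeat P5
bar 1: v0=F3 v1=F4 v2=A4 downbeat M3
bar 2: v0=E3 v1=D4 v2=D4 downbeat m7
bar 3: v0=G3 v1=D4 v2=D5 downbeat P5
bar 4: v0=F3 v1=D4 v2=A4 downbeat M3
bar 5: v0=E3 v1=E4 v2=B4 downbeat P5
  -> R1 @ bar 1 tick 0 v(0, 1): E3/E4 P8 -> F3/F4 P8 similar
  -> R2 @ bar 2 tick 0 v(1, 2): F4/A4 M3 -> D4/D4 P1 similar
  -> R4 @ bar 2 tick 0 v(0, 1): E3/D4 m7 untreated
  -> R4 @ bar 2 tick 0 v(0, 2): E3/D4 m7 untreated
  -> R2 @ bar 3 tick 0 v(0, 2): E3/D4 m7 -> G3/D5 P5 similar
  -> R1 @ bar 5 tick 0 v(1, 2): D4/A4 P5 -> E4/B4 P5 similar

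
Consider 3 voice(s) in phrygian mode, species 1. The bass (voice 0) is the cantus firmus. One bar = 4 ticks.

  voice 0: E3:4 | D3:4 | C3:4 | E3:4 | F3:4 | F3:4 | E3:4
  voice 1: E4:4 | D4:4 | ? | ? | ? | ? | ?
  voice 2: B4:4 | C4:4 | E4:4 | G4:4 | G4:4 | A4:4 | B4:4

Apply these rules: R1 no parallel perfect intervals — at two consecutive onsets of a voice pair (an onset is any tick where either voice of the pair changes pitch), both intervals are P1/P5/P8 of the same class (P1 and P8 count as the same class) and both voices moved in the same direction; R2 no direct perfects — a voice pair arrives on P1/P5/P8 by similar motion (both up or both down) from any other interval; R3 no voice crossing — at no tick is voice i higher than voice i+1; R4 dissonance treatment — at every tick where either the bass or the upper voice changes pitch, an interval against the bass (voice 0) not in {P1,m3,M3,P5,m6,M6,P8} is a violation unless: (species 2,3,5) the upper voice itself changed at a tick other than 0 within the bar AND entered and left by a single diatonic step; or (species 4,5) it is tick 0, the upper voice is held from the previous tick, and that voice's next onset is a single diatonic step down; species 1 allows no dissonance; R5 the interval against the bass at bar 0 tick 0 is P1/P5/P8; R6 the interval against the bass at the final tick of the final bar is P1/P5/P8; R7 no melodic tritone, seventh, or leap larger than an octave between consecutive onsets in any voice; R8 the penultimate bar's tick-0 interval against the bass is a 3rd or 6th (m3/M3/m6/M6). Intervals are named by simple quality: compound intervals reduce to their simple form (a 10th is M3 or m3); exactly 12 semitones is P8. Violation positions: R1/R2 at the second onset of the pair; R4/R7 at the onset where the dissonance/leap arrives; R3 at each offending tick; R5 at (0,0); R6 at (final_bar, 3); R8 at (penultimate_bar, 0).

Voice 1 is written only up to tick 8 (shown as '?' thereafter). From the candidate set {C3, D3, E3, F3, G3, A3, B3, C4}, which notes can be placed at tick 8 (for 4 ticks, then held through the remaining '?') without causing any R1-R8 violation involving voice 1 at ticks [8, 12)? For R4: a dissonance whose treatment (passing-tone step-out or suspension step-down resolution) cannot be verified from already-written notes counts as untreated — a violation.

{A3}

C3: violates R1,R7
D3: violates R4
E3: violates R7
F3: violates R4
G3: violates R2
A3: legal
B3: violates R4
C4: violates R1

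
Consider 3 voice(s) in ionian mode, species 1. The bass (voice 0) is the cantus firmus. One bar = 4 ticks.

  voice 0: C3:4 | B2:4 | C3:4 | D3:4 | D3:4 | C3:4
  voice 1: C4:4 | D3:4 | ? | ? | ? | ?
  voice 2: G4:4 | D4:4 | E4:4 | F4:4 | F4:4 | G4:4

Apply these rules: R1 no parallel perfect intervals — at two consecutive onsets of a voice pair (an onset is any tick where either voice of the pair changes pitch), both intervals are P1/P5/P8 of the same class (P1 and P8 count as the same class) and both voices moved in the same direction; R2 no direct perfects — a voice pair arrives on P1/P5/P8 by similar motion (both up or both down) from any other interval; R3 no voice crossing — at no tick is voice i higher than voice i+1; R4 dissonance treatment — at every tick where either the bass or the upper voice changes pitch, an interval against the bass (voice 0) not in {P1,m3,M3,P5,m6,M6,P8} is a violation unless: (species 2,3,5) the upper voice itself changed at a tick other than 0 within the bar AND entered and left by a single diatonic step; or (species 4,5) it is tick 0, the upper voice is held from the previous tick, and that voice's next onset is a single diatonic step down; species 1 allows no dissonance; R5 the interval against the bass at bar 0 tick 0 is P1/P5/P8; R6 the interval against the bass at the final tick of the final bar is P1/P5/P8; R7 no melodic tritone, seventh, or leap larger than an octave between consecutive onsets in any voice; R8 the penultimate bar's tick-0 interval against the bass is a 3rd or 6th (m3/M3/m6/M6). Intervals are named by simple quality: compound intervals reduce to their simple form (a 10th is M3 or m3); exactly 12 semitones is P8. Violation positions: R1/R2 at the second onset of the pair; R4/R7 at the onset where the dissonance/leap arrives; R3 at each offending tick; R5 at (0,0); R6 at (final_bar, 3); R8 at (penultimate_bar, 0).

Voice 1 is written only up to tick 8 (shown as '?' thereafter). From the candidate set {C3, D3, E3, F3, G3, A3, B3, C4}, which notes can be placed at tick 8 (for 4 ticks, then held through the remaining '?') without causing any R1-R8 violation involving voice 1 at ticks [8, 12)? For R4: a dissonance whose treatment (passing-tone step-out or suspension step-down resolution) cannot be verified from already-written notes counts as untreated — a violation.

{C3}

C3: legal
D3: violates R4
E3: violates R1
F3: violates R4
G3: violates R2
A3: violates R2
B3: violates R4
C4: violates R2,R7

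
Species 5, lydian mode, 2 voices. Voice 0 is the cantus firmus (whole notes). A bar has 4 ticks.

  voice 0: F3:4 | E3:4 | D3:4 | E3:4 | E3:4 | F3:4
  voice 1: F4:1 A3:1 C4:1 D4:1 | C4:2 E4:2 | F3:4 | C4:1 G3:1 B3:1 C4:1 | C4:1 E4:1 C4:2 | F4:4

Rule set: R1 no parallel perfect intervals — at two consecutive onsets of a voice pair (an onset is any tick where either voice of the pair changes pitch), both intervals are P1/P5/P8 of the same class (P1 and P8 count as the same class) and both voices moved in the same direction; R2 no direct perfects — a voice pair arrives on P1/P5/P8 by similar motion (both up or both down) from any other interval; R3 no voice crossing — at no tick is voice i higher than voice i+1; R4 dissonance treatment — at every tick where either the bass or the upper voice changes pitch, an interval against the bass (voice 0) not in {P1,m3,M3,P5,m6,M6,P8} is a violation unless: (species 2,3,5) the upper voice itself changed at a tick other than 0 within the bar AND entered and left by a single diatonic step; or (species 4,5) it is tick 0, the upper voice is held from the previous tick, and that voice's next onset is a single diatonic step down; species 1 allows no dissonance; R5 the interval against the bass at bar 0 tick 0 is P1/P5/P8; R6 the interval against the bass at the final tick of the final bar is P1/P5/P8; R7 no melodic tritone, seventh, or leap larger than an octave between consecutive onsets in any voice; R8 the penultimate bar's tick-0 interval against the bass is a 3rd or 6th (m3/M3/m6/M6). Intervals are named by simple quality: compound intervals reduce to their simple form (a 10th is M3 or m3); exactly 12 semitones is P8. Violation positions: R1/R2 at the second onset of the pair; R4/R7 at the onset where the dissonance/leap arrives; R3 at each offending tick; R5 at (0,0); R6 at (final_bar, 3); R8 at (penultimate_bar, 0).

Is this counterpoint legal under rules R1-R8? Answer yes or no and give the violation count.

bar 0: v0=F3 v1=F4 (P8)
bar 1: v0=E3 v1=C4 (m6)
bar 2: v0=D3 v1=F3 (m3)
bar 3: v0=E3 v1=C4 (m6)
bar 4: v0=E3 v1=C4 (m6)
bar 5: v0=F3 v1=F4 (P8)
  R7 @ bar2.0: E4->F3 leap 11st
  R2 @ bar5.0: E3/C4 m6 -> F3/F4 P8 similar

No (2 violations)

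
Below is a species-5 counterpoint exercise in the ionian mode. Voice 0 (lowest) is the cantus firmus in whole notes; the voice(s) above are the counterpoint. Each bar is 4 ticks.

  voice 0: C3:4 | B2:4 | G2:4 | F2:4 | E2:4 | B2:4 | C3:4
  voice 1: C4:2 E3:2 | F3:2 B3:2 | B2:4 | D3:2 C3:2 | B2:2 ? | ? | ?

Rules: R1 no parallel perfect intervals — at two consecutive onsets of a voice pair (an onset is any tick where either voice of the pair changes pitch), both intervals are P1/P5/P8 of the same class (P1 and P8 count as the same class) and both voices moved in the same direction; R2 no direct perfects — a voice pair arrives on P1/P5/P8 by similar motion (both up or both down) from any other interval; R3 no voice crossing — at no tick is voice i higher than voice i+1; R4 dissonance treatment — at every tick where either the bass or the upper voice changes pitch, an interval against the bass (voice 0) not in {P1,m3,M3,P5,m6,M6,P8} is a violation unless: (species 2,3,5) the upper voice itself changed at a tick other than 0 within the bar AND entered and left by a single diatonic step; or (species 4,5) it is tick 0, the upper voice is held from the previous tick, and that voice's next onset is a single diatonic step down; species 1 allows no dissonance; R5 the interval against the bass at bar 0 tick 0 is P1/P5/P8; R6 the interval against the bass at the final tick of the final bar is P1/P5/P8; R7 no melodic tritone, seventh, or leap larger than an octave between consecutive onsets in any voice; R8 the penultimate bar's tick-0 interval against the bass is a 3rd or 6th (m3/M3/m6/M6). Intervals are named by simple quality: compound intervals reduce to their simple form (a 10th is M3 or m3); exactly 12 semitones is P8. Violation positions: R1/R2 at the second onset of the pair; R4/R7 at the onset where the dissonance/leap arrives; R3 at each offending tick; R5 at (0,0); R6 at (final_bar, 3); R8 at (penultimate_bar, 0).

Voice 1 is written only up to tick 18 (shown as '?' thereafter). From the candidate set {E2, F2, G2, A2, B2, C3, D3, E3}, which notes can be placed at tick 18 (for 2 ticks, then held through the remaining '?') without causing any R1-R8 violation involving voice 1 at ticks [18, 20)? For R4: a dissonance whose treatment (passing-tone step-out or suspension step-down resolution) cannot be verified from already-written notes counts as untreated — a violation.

{B2, C3, E2, E3, G2}

E2: legal
F2: violates R4,R7
G2: legal
A2: violates R4
B2: legal
C3: legal
D3: violates R4
E3: legal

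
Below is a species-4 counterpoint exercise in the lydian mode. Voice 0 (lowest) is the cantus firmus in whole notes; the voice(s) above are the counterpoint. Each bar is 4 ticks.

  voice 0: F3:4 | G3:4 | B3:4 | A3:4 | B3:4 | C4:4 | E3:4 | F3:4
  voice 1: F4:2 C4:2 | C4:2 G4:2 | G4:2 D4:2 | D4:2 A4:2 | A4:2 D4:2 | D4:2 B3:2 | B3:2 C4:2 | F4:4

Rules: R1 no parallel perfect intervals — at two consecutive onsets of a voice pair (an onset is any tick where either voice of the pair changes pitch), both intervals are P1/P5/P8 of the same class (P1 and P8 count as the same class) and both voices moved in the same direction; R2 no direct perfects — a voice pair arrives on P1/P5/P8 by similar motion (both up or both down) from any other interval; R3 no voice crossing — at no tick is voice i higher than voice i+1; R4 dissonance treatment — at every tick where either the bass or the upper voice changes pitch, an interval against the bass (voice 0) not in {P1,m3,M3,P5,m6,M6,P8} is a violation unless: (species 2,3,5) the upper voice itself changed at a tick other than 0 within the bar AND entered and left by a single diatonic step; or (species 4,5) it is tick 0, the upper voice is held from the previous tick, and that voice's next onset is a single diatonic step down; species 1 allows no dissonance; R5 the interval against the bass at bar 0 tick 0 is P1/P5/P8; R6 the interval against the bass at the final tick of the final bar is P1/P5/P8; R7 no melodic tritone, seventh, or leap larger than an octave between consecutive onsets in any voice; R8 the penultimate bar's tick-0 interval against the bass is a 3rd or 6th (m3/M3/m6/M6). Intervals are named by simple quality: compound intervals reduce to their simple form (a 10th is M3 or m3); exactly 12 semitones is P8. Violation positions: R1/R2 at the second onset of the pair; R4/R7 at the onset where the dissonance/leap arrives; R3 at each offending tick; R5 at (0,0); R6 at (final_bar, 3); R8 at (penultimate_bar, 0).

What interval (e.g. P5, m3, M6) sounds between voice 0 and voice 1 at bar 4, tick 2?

m3

voice 0=B3 voice 1=D4 -> m3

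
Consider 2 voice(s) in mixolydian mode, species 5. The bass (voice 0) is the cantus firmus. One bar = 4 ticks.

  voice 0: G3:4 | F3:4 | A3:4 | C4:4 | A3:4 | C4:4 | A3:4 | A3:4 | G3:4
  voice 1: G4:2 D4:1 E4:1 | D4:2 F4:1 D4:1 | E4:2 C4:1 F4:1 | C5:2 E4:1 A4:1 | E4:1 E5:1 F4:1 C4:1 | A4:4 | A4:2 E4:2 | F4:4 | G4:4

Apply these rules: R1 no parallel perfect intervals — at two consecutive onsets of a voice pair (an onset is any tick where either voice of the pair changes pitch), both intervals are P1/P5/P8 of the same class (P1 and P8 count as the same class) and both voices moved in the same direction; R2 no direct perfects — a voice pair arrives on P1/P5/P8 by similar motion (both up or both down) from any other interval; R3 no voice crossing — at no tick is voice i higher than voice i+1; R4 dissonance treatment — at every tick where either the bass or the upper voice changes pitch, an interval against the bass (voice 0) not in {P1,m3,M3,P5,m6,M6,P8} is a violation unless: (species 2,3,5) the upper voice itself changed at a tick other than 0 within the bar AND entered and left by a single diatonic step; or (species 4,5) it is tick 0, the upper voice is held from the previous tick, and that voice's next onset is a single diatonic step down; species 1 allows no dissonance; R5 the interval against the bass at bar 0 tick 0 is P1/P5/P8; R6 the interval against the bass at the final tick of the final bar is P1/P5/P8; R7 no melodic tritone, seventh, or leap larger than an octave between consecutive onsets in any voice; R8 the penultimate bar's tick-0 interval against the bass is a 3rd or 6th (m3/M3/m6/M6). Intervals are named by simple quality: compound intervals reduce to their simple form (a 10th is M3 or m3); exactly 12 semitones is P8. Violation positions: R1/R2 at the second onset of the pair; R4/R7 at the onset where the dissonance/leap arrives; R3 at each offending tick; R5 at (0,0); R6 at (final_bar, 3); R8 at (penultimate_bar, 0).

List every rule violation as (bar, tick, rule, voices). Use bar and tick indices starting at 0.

bar 0: v0=G3 v1=G4 downbeat P8
bar 1: v0=F3 v1=D4 downbeat M6
bar 2: v0=A3 v1=E4 downbeat P5
bar 3: v0=C4 v1=C5 downbeat P8
bar 4: v0=A3 v1=E4 downbeat P5
bar 5: v0=C4 v1=A4 downbeat M6
bar 6: v0=A3 v1=A4 downbeat P8
bar 7: v0=A3 v1=F4 downbeat m6
bar 8: v0=G3 v1=G4 downbeat P8
  -> R2 @ bar 2 tick 0 v(0, 1): F3/D4 M6 -> A3/E4 P5 similar
  -> R2 @ bar 3 tick 0 v(0, 1): A3/F4 m6 -> C4/C5 P8 similar
  -> R2 @ bar 4 tick 0 v(0, 1): C4/A4 M6 -> A3/E4 P5 similar
  -> R7 @ bar 4 tick 2 v(1,): E5->F4 leap 11st

(2, 0, R2, (0, 1))
(3, 0, R2, (0, 1))
(4, 0, R2, (0, 1))
(4, 2, R7, (1,))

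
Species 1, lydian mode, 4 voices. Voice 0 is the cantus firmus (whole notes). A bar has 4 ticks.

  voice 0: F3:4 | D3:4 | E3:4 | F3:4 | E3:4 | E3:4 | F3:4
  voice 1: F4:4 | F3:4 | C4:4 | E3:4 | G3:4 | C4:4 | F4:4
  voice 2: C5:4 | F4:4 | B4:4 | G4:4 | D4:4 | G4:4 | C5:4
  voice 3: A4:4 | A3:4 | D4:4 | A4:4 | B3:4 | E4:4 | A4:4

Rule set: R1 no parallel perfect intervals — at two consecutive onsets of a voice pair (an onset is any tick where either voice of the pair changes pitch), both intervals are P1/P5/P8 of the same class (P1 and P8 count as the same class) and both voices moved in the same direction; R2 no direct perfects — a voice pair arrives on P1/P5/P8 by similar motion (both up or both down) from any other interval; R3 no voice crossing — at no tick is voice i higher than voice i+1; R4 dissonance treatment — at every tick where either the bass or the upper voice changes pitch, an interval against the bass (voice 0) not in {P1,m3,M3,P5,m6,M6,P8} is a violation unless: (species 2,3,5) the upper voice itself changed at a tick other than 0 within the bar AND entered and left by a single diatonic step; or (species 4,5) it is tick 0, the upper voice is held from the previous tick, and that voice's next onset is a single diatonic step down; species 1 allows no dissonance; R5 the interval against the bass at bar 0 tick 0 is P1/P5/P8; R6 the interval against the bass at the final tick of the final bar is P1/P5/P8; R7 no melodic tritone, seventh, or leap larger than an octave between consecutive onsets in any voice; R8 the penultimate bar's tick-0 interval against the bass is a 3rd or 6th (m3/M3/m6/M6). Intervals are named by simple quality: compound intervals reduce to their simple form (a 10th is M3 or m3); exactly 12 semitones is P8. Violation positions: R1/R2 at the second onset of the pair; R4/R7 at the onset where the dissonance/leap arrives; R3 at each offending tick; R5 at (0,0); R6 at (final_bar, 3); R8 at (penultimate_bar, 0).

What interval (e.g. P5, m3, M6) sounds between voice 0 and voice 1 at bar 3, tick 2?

m2

voice 0=F3 voice 1=E3 -> m2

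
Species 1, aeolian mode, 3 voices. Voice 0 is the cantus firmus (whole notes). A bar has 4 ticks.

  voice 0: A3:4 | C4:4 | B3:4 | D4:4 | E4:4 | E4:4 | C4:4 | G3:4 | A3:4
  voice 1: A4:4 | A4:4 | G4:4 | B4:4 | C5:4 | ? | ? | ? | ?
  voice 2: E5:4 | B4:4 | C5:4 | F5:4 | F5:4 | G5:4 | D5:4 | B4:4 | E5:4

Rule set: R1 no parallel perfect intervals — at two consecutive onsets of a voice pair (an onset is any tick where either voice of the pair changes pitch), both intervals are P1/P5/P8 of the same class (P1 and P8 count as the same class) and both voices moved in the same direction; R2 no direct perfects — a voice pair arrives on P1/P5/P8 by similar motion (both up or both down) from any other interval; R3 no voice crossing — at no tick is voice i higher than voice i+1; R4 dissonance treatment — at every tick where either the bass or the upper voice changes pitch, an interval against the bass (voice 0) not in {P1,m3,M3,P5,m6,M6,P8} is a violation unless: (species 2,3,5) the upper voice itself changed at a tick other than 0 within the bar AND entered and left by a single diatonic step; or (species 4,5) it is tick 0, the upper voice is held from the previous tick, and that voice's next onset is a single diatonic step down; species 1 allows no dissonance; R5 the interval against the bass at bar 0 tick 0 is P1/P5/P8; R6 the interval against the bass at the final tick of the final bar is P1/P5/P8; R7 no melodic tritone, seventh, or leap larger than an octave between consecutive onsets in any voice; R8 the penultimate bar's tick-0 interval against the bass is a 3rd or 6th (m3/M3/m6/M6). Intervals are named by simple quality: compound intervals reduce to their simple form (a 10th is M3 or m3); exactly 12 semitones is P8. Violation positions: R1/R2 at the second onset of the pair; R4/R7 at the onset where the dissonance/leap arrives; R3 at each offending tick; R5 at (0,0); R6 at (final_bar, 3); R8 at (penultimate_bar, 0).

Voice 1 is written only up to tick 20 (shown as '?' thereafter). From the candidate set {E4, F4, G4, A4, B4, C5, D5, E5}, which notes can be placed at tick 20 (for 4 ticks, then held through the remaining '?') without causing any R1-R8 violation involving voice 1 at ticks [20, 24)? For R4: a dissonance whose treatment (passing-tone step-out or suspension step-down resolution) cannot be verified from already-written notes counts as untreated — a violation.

{B4, C5, E4, E5, G4}

E4: legal
F4: violates R4
G4: legal
A4: violates R4
B4: legal
C5: legal
D5: violates R4
E5: legal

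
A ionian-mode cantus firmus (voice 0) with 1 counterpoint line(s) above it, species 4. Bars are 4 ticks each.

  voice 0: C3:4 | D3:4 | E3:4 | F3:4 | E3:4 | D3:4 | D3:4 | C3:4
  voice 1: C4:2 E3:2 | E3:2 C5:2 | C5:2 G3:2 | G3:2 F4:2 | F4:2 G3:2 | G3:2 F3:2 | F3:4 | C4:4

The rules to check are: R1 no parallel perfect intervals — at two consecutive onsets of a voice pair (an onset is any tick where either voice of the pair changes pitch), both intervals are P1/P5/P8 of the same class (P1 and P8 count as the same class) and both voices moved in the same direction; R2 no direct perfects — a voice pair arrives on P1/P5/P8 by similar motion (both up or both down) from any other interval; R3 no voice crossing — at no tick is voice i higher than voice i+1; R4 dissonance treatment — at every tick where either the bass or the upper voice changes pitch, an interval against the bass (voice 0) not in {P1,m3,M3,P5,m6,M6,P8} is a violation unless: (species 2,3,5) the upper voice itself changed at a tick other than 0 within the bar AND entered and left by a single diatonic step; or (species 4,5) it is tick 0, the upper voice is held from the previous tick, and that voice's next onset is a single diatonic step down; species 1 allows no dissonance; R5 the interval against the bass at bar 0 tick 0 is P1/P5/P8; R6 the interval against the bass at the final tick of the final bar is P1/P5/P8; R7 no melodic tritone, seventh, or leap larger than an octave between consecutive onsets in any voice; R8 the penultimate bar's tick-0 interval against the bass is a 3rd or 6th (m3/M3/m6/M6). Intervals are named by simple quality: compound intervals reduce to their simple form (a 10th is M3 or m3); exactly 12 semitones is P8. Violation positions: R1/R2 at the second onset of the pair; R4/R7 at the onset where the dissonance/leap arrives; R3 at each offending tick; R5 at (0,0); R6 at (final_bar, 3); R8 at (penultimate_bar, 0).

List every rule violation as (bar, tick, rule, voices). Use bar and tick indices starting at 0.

(1, 0, R4, (0, 1))
(1, 2, R4, (0, 1))
(1, 2, R7, (1,))
(2, 2, R7, (1,))
(3, 0, R4, (0, 1))
(3, 2, R7, (1,))
(4, 0, R4, (0, 1))
(4, 2, R7, (1,))

bar 0: v0=C3 v1=C4 downbeat P8
bar 1: v0=D3 v1=E3 downbeat M2
bar 2: v0=E3 v1=C5 downbeat m6
bar 3: v0=F3 v1=G3 downbeat M2
bar 4: v0=E3 v1=F4 downbeat m2
bar 5: v0=D3 v1=G3 downbeat P4
bar 6: v0=D3 v1=F3 downbeat m3
bar 7: v0=C3 v1=C4 downbeat P8
  -> R4 @ bar 1 tick 0 v(0, 1): D3/E3 M2 untreated
  -> R4 @ bar 1 tick 2 v(0, 1): D3/C5 m7 untreated
  -> R7 @ bar 1 tick 2 v(1,): E3->C5 leap 20st
  -> R7 @ bar 2 tick 2 v(1,): C5->G3 leap 17st
  -> R4 @ bar 3 tick 0 v(0, 1): F3/G3 M2 untreated
  -> R7 @ bar 3 tick 2 v(1,): G3->F4 leap 10st
  -> R4 @ bar 4 tick 0 v(0, 1): E3/F4 m2 untreated
  -> R7 @ bar 4 tick 2 v(1,): F4->G3 leap 10st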